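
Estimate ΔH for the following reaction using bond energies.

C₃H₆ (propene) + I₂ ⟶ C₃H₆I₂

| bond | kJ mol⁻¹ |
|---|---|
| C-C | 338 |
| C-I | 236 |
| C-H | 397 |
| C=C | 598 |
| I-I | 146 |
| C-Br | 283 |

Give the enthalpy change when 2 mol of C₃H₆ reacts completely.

Bonds broken (reactants):
  C-C: 1 × 338 = 338
  C-H: 6 × 397 = 2382
  C=C: 1 × 598 = 598
  I-I: 1 × 146 = 146
  Σ(broken) = 3464 kJ
Bonds formed (products):
  C-C: 2 × 338 = 676
  C-H: 6 × 397 = 2382
  C-I: 2 × 236 = 472
  Σ(formed) = 3530 kJ
ΔH = Σ(broken) − Σ(formed) = 3464 − 3530 = −66 kJ
For 2× the reaction as written: 2 × (−66) = −132 kJ

ΔH = −132 kJ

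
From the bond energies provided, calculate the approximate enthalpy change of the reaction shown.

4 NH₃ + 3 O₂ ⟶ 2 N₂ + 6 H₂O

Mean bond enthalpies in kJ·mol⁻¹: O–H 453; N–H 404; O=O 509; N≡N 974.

Bonds broken (reactants):
  N–H: 12 × 404 = 4848
  O=O: 3 × 509 = 1527
  Σ(broken) = 6375 kJ
Bonds formed (products):
  N≡N: 2 × 974 = 1948
  O–H: 12 × 453 = 5436
  Σ(formed) = 7384 kJ
ΔH = Σ(broken) − Σ(formed) = 6375 − 7384 = −1009 kJ

ΔH ≈ −1009 kJ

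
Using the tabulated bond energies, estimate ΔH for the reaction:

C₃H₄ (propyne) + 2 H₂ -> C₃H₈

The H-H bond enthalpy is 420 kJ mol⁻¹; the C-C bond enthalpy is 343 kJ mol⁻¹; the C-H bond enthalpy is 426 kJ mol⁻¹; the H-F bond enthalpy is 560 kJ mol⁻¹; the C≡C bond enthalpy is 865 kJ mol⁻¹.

ΔH ≈ −342 kJ

Bonds broken (reactants):
  C≡C: 1 × 865 = 865
  C-C: 1 × 343 = 343
  C-H: 4 × 426 = 1704
  H-H: 2 × 420 = 840
  Σ(broken) = 3752 kJ
Bonds formed (products):
  C-C: 2 × 343 = 686
  C-H: 8 × 426 = 3408
  Σ(formed) = 4094 kJ
ΔH = Σ(broken) − Σ(formed) = 3752 − 4094 = −342 kJ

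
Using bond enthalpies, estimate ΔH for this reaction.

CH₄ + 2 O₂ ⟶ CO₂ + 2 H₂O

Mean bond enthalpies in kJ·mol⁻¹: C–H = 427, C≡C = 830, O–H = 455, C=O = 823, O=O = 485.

ΔH ≈ −788 kJ

Bonds broken (reactants):
  C–H: 4 × 427 = 1708
  O=O: 2 × 485 = 970
  Σ(broken) = 2678 kJ
Bonds formed (products):
  C=O: 2 × 823 = 1646
  O–H: 4 × 455 = 1820
  Σ(formed) = 3466 kJ
ΔH = Σ(broken) − Σ(formed) = 2678 − 3466 = −788 kJ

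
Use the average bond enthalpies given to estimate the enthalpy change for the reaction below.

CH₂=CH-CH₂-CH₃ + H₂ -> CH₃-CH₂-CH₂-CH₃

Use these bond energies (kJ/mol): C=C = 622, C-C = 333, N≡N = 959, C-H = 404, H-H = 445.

Bonds broken (reactants):
  C-C: 2 × 333 = 666
  C-H: 8 × 404 = 3232
  C=C: 1 × 622 = 622
  H-H: 1 × 445 = 445
  Σ(broken) = 4965 kJ
Bonds formed (products):
  C-C: 3 × 333 = 999
  C-H: 10 × 404 = 4040
  Σ(formed) = 5039 kJ
ΔH = Σ(broken) − Σ(formed) = 4965 − 5039 = −74 kJ

ΔH ≈ −74 kJ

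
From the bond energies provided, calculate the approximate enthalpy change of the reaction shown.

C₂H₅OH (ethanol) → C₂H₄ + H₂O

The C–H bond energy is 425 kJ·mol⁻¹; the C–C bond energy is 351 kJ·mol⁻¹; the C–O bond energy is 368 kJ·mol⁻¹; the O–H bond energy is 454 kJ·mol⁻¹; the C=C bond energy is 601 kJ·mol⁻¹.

ΔH ≈ +89 kJ

Bonds broken (reactants):
  C–C: 1 × 351 = 351
  C–H: 5 × 425 = 2125
  C–O: 1 × 368 = 368
  O–H: 1 × 454 = 454
  Σ(broken) = 3298 kJ
Bonds formed (products):
  C–H: 4 × 425 = 1700
  C=C: 1 × 601 = 601
  O–H: 2 × 454 = 908
  Σ(formed) = 3209 kJ
ΔH = Σ(broken) − Σ(formed) = 3298 − 3209 = +89 kJ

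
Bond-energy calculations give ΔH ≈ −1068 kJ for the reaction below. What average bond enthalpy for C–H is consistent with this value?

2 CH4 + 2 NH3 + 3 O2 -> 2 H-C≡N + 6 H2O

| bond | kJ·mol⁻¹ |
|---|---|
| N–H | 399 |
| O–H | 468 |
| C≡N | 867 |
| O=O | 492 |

D(C–H) ≈ 402 kJ/mol

Let D be the C–H bond energy.
Σ(broken) = 8×D + 6×399 + 3×492 = 3870 + 8D
Σ(formed) = 2×867 + 2×D + 12×468 = 7350 + 2D
ΔH = Σ(broken) − Σ(formed) = (3870 + 8D) − (7350 + 2D) = −3480 + 6D
Setting this equal to −1068 kJ gives 6D = 2412, so D = 402 kJ/mol.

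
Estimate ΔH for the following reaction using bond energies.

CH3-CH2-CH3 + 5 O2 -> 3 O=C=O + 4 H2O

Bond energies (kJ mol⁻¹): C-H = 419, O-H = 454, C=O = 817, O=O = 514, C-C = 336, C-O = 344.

Bonds broken (reactants):
  C-C: 2 × 336 = 672
  C-H: 8 × 419 = 3352
  O=O: 5 × 514 = 2570
  Σ(broken) = 6594 kJ
Bonds formed (products):
  C=O: 6 × 817 = 4902
  O-H: 8 × 454 = 3632
  Σ(formed) = 8534 kJ
ΔH = Σ(broken) − Σ(formed) = 6594 − 8534 = −1940 kJ

ΔH ≈ −1940 kJ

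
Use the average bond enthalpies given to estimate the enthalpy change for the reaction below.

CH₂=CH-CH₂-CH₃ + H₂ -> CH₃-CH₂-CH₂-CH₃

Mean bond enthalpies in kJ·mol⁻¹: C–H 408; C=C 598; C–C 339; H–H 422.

Bonds broken (reactants):
  C–C: 2 × 339 = 678
  C–H: 8 × 408 = 3264
  C=C: 1 × 598 = 598
  H–H: 1 × 422 = 422
  Σ(broken) = 4962 kJ
Bonds formed (products):
  C–C: 3 × 339 = 1017
  C–H: 10 × 408 = 4080
  Σ(formed) = 5097 kJ
ΔH = Σ(broken) − Σ(formed) = 4962 − 5097 = −135 kJ

ΔH ≈ −135 kJ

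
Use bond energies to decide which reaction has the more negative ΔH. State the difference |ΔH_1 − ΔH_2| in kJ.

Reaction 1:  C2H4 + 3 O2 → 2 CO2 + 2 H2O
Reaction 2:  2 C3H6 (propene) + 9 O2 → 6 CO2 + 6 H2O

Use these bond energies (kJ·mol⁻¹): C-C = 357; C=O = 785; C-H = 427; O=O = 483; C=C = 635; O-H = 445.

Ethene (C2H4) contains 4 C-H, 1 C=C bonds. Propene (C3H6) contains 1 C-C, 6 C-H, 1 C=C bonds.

Reaction 2, by 2177 kJ

Reaction 1:
  Bonds broken (reactants):
    C-H: 4 × 427 = 1708
    C=C: 1 × 635 = 635
    O=O: 3 × 483 = 1449
    Σ(broken) = 3792 kJ
  Bonds formed (products):
    C=O: 4 × 785 = 3140
    O-H: 4 × 445 = 1780
    Σ(formed) = 4920 kJ
  ΔH_1 = 3792 − 4920 = −1128 kJ
Reaction 2:
  Bonds broken (reactants):
    C-C: 2 × 357 = 714
    C-H: 12 × 427 = 5124
    C=C: 2 × 635 = 1270
    O=O: 9 × 483 = 4347
    Σ(broken) = 11455 kJ
  Bonds formed (products):
    C=O: 12 × 785 = 9420
    O-H: 12 × 445 = 5340
    Σ(formed) = 14760 kJ
  ΔH_2 = 11455 − 14760 = −3305 kJ
ΔH_1 − ΔH_2 = +2177 kJ, so reaction 2 has the more negative ΔH; |ΔH_1 − ΔH_2| = 2177 kJ.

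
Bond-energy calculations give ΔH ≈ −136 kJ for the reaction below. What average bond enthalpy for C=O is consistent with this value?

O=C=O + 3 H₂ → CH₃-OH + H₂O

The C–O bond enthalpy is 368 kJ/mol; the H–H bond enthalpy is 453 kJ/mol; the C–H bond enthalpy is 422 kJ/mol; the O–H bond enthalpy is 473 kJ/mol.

D(C=O) ≈ 779 kJ/mol

Let D be the C=O bond energy.
Σ(broken) = 2×D + 3×453 = 1359 + 2D
Σ(formed) = 3×422 + 1×368 + 3×473 = 3053
ΔH = Σ(broken) − Σ(formed) = (1359 + 2D) − (3053) = −1694 + 2D
Setting this equal to −136 kJ gives 2D = 1558, so D = 779 kJ/mol.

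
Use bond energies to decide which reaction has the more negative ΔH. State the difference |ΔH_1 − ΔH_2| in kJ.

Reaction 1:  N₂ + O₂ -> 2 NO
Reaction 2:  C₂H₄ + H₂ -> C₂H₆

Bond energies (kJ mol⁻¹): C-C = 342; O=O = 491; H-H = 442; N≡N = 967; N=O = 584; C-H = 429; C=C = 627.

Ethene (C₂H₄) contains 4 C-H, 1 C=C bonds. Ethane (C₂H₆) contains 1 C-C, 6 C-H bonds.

Reaction 1:
  Bonds broken (reactants):
    N≡N: 1 × 967 = 967
    O=O: 1 × 491 = 491
    Σ(broken) = 1458 kJ
  Bonds formed (products):
    N=O: 2 × 584 = 1168
    Σ(formed) = 1168 kJ
  ΔH_1 = 1458 − 1168 = +290 kJ
Reaction 2:
  Bonds broken (reactants):
    C-H: 4 × 429 = 1716
    C=C: 1 × 627 = 627
    H-H: 1 × 442 = 442
    Σ(broken) = 2785 kJ
  Bonds formed (products):
    C-C: 1 × 342 = 342
    C-H: 6 × 429 = 2574
    Σ(formed) = 2916 kJ
  ΔH_2 = 2785 − 2916 = −131 kJ
ΔH_1 − ΔH_2 = +421 kJ, so reaction 2 has the more negative ΔH; |ΔH_1 − ΔH_2| = 421 kJ.

Reaction 2, by 421 kJ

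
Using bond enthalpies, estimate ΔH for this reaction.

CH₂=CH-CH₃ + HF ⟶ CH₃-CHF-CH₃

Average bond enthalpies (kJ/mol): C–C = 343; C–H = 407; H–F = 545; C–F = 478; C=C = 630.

Bonds broken (reactants):
  C–C: 1 × 343 = 343
  C–H: 6 × 407 = 2442
  C=C: 1 × 630 = 630
  H–F: 1 × 545 = 545
  Σ(broken) = 3960 kJ
Bonds formed (products):
  C–C: 2 × 343 = 686
  C–F: 1 × 478 = 478
  C–H: 7 × 407 = 2849
  Σ(formed) = 4013 kJ
ΔH = Σ(broken) − Σ(formed) = 3960 − 4013 = −53 kJ

ΔH ≈ −53 kJ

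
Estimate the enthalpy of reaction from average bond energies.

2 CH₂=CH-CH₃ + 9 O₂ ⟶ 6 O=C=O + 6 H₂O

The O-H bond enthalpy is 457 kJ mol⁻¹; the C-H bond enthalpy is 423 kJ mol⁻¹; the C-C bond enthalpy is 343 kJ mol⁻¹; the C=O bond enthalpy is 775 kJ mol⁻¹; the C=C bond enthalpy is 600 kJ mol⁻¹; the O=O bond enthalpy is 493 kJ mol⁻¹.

Bonds broken (reactants):
  C-C: 2 × 343 = 686
  C-H: 12 × 423 = 5076
  C=C: 2 × 600 = 1200
  O=O: 9 × 493 = 4437
  Σ(broken) = 11399 kJ
Bonds formed (products):
  C=O: 12 × 775 = 9300
  O-H: 12 × 457 = 5484
  Σ(formed) = 14784 kJ
ΔH = Σ(broken) − Σ(formed) = 11399 − 14784 = −3385 kJ

ΔH ≈ −3385 kJ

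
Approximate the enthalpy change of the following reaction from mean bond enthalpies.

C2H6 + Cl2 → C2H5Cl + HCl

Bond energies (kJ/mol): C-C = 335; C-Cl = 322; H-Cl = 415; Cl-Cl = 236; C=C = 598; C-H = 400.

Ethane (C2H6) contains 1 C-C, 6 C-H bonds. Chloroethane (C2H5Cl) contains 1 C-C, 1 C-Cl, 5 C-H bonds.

Bonds broken (reactants):
  C-C: 1 × 335 = 335
  C-H: 6 × 400 = 2400
  Cl-Cl: 1 × 236 = 236
  Σ(broken) = 2971 kJ
Bonds formed (products):
  C-C: 1 × 335 = 335
  C-Cl: 1 × 322 = 322
  C-H: 5 × 400 = 2000
  H-Cl: 1 × 415 = 415
  Σ(formed) = 3072 kJ
ΔH = Σ(broken) − Σ(formed) = 2971 − 3072 = −101 kJ

ΔH ≈ −101 kJ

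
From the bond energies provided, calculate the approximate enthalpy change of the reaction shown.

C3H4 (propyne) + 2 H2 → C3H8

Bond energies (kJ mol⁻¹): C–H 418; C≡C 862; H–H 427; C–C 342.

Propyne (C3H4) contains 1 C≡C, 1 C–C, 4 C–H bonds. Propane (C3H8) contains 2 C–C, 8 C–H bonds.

Bonds broken (reactants):
  C≡C: 1 × 862 = 862
  C–C: 1 × 342 = 342
  C–H: 4 × 418 = 1672
  H–H: 2 × 427 = 854
  Σ(broken) = 3730 kJ
Bonds formed (products):
  C–C: 2 × 342 = 684
  C–H: 8 × 418 = 3344
  Σ(formed) = 4028 kJ
ΔH = Σ(broken) − Σ(formed) = 3730 − 4028 = −298 kJ

ΔH ≈ −298 kJ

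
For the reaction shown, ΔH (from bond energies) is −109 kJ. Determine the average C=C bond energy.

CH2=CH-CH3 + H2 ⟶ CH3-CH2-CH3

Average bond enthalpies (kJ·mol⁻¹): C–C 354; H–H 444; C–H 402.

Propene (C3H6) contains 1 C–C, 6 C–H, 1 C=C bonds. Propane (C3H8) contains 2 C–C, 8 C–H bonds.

Let D be the C=C bond energy.
Σ(broken) = 1×354 + 6×402 + 1×D + 1×444 = 3210 + D
Σ(formed) = 2×354 + 8×402 = 3924
ΔH = Σ(broken) − Σ(formed) = (3210 + D) − (3924) = −714 + D
Setting this equal to −109 kJ gives D = 605 kJ/mol.

D(C=C) ≈ 605 kJ/mol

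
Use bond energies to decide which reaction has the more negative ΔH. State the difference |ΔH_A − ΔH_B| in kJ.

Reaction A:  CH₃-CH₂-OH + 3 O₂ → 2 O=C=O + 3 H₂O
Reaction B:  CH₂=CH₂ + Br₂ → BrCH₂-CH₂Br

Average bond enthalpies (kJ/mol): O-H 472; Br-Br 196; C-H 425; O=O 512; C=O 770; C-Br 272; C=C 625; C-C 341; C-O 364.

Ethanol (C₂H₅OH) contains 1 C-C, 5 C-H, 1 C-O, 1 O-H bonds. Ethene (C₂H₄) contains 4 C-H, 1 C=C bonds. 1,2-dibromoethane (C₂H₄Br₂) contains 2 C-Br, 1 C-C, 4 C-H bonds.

Reaction A, by 1010 kJ

Reaction A:
  Bonds broken (reactants):
    C-C: 1 × 341 = 341
    C-H: 5 × 425 = 2125
    C-O: 1 × 364 = 364
    O-H: 1 × 472 = 472
    O=O: 3 × 512 = 1536
    Σ(broken) = 4838 kJ
  Bonds formed (products):
    C=O: 4 × 770 = 3080
    O-H: 6 × 472 = 2832
    Σ(formed) = 5912 kJ
  ΔH_A = 4838 − 5912 = −1074 kJ
Reaction B:
  Bonds broken (reactants):
    Br-Br: 1 × 196 = 196
    C-H: 4 × 425 = 1700
    C=C: 1 × 625 = 625
    Σ(broken) = 2521 kJ
  Bonds formed (products):
    C-Br: 2 × 272 = 544
    C-C: 1 × 341 = 341
    C-H: 4 × 425 = 1700
    Σ(formed) = 2585 kJ
  ΔH_B = 2521 − 2585 = −64 kJ
ΔH_A − ΔH_B = −1010 kJ, so reaction A has the more negative ΔH; |ΔH_A − ΔH_B| = 1010 kJ.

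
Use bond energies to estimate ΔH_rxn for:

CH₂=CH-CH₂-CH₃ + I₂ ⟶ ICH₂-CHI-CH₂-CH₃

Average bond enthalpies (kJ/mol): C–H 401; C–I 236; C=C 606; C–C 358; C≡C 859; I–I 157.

ΔH ≈ −67 kJ

Bonds broken (reactants):
  C–C: 2 × 358 = 716
  C–H: 8 × 401 = 3208
  C=C: 1 × 606 = 606
  I–I: 1 × 157 = 157
  Σ(broken) = 4687 kJ
Bonds formed (products):
  C–C: 3 × 358 = 1074
  C–H: 8 × 401 = 3208
  C–I: 2 × 236 = 472
  Σ(formed) = 4754 kJ
ΔH = Σ(broken) − Σ(formed) = 4687 − 4754 = −67 kJ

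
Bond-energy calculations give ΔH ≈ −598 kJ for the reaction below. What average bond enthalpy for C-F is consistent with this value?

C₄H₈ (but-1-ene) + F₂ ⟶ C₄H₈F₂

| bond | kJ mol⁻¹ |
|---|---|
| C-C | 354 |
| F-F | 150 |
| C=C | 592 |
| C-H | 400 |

Let D be the C-F bond energy.
Σ(broken) = 2×354 + 8×400 + 1×592 + 1×150 = 4650
Σ(formed) = 3×354 + 2×D + 8×400 = 4262 + 2D
ΔH = Σ(broken) − Σ(formed) = (4650) − (4262 + 2D) = +388 − 2D
Setting this equal to −598 kJ gives 2D = 986, so D = 493 kJ/mol.

D(C-F) ≈ 493 kJ/mol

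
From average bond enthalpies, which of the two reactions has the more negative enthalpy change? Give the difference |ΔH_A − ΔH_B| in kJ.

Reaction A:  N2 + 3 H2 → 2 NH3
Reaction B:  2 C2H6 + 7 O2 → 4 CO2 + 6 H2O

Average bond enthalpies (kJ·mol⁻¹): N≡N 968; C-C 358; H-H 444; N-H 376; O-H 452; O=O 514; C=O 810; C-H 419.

Reaction B, by 2606 kJ

Reaction A:
  Bonds broken (reactants):
    H-H: 3 × 444 = 1332
    N≡N: 1 × 968 = 968
    Σ(broken) = 2300 kJ
  Bonds formed (products):
    N-H: 6 × 376 = 2256
    Σ(formed) = 2256 kJ
  ΔH_A = 2300 − 2256 = +44 kJ
Reaction B:
  Bonds broken (reactants):
    C-C: 2 × 358 = 716
    C-H: 12 × 419 = 5028
    O=O: 7 × 514 = 3598
    Σ(broken) = 9342 kJ
  Bonds formed (products):
    C=O: 8 × 810 = 6480
    O-H: 12 × 452 = 5424
    Σ(formed) = 11904 kJ
  ΔH_B = 9342 − 11904 = −2562 kJ
ΔH_A − ΔH_B = +2606 kJ, so reaction B has the more negative ΔH; |ΔH_A − ΔH_B| = 2606 kJ.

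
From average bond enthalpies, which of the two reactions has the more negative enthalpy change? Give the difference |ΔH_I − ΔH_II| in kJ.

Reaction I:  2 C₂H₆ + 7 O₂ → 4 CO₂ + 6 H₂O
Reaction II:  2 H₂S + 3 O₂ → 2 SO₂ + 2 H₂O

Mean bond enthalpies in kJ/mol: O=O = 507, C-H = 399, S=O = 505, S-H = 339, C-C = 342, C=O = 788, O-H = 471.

Reaction I, by 1908 kJ

Reaction I:
  Bonds broken (reactants):
    C-C: 2 × 342 = 684
    C-H: 12 × 399 = 4788
    O=O: 7 × 507 = 3549
    Σ(broken) = 9021 kJ
  Bonds formed (products):
    C=O: 8 × 788 = 6304
    O-H: 12 × 471 = 5652
    Σ(formed) = 11956 kJ
  ΔH_I = 9021 − 11956 = −2935 kJ
Reaction II:
  Bonds broken (reactants):
    O=O: 3 × 507 = 1521
    S-H: 4 × 339 = 1356
    Σ(broken) = 2877 kJ
  Bonds formed (products):
    O-H: 4 × 471 = 1884
    S=O: 4 × 505 = 2020
    Σ(formed) = 3904 kJ
  ΔH_II = 2877 − 3904 = −1027 kJ
ΔH_I − ΔH_II = −1908 kJ, so reaction I has the more negative ΔH; |ΔH_I − ΔH_II| = 1908 kJ.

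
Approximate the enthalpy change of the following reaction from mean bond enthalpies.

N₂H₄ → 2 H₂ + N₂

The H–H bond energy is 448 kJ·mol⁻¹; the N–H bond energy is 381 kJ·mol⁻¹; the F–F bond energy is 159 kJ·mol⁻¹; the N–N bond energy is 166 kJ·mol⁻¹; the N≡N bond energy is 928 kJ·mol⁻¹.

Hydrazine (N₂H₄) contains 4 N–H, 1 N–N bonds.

ΔH ≈ −134 kJ

Bonds broken (reactants):
  N–H: 4 × 381 = 1524
  N–N: 1 × 166 = 166
  Σ(broken) = 1690 kJ
Bonds formed (products):
  H–H: 2 × 448 = 896
  N≡N: 1 × 928 = 928
  Σ(formed) = 1824 kJ
ΔH = Σ(broken) − Σ(formed) = 1690 − 1824 = −134 kJ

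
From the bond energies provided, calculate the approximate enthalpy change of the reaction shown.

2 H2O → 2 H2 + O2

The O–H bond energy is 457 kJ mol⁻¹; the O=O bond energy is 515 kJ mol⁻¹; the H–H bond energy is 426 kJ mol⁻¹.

Bonds broken (reactants):
  O–H: 4 × 457 = 1828
  Σ(broken) = 1828 kJ
Bonds formed (products):
  H–H: 2 × 426 = 852
  O=O: 1 × 515 = 515
  Σ(formed) = 1367 kJ
ΔH = Σ(broken) − Σ(formed) = 1828 − 1367 = +461 kJ

ΔH ≈ +461 kJ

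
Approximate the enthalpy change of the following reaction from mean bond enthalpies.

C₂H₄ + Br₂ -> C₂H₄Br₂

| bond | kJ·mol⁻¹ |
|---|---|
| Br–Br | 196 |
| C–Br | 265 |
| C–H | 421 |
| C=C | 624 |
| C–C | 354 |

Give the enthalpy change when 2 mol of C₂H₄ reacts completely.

Bonds broken (reactants):
  Br–Br: 1 × 196 = 196
  C–H: 4 × 421 = 1684
  C=C: 1 × 624 = 624
  Σ(broken) = 2504 kJ
Bonds formed (products):
  C–Br: 2 × 265 = 530
  C–C: 1 × 354 = 354
  C–H: 4 × 421 = 1684
  Σ(formed) = 2568 kJ
ΔH = Σ(broken) − Σ(formed) = 2504 − 2568 = −64 kJ
For 2× the reaction as written: 2 × (−64) = −128 kJ

ΔH = −128 kJ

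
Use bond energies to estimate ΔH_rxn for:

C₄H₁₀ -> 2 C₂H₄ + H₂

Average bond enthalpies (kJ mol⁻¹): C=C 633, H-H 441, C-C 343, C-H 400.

Bonds broken (reactants):
  C-C: 3 × 343 = 1029
  C-H: 10 × 400 = 4000
  Σ(broken) = 5029 kJ
Bonds formed (products):
  C-H: 8 × 400 = 3200
  C=C: 2 × 633 = 1266
  H-H: 1 × 441 = 441
  Σ(formed) = 4907 kJ
ΔH = Σ(broken) − Σ(formed) = 5029 − 4907 = +122 kJ

ΔH ≈ +122 kJ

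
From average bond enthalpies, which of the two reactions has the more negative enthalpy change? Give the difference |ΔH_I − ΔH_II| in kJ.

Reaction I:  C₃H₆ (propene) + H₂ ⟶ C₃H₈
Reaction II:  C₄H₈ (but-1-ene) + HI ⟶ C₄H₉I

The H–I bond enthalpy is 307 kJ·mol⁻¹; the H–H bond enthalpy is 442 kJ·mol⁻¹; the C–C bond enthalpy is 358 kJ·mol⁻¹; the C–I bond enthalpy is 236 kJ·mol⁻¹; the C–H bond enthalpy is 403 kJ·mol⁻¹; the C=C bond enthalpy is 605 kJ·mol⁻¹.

Reaction I:
  Bonds broken (reactants):
    C–C: 1 × 358 = 358
    C–H: 6 × 403 = 2418
    C=C: 1 × 605 = 605
    H–H: 1 × 442 = 442
    Σ(broken) = 3823 kJ
  Bonds formed (products):
    C–C: 2 × 358 = 716
    C–H: 8 × 403 = 3224
    Σ(formed) = 3940 kJ
  ΔH_I = 3823 − 3940 = −117 kJ
Reaction II:
  Bonds broken (reactants):
    C–C: 2 × 358 = 716
    C–H: 8 × 403 = 3224
    C=C: 1 × 605 = 605
    H–I: 1 × 307 = 307
    Σ(broken) = 4852 kJ
  Bonds formed (products):
    C–C: 3 × 358 = 1074
    C–H: 9 × 403 = 3627
    C–I: 1 × 236 = 236
    Σ(formed) = 4937 kJ
  ΔH_II = 4852 − 4937 = −85 kJ
ΔH_I − ΔH_II = −32 kJ, so reaction I has the more negative ΔH; |ΔH_I − ΔH_II| = 32 kJ.

Reaction I, by 32 kJ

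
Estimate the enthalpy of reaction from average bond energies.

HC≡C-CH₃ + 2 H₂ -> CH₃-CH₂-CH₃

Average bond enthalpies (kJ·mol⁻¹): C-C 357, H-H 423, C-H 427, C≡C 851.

ΔH ≈ −368 kJ

Bonds broken (reactants):
  C≡C: 1 × 851 = 851
  C-C: 1 × 357 = 357
  C-H: 4 × 427 = 1708
  H-H: 2 × 423 = 846
  Σ(broken) = 3762 kJ
Bonds formed (products):
  C-C: 2 × 357 = 714
  C-H: 8 × 427 = 3416
  Σ(formed) = 4130 kJ
ΔH = Σ(broken) − Σ(formed) = 3762 − 4130 = −368 kJ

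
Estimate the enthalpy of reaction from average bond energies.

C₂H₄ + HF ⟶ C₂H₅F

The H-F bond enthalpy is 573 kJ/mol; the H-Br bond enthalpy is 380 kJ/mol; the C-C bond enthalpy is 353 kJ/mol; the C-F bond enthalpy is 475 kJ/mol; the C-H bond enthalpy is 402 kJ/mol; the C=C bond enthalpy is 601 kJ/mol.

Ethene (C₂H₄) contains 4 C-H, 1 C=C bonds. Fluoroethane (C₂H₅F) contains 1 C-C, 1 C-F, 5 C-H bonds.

ΔH ≈ −56 kJ

Bonds broken (reactants):
  C-H: 4 × 402 = 1608
  C=C: 1 × 601 = 601
  H-F: 1 × 573 = 573
  Σ(broken) = 2782 kJ
Bonds formed (products):
  C-C: 1 × 353 = 353
  C-F: 1 × 475 = 475
  C-H: 5 × 402 = 2010
  Σ(formed) = 2838 kJ
ΔH = Σ(broken) − Σ(formed) = 2782 − 2838 = −56 kJ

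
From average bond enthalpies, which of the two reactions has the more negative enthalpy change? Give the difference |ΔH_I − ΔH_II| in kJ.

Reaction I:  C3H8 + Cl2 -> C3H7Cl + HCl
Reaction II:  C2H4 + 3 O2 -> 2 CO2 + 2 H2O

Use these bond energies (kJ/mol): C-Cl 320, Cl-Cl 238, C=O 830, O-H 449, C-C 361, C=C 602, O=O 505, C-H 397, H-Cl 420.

Reaction I:
  Bonds broken (reactants):
    C-C: 2 × 361 = 722
    C-H: 8 × 397 = 3176
    Cl-Cl: 1 × 238 = 238
    Σ(broken) = 4136 kJ
  Bonds formed (products):
    C-C: 2 × 361 = 722
    C-Cl: 1 × 320 = 320
    C-H: 7 × 397 = 2779
    H-Cl: 1 × 420 = 420
    Σ(formed) = 4241 kJ
  ΔH_I = 4136 − 4241 = −105 kJ
Reaction II:
  Bonds broken (reactants):
    C-H: 4 × 397 = 1588
    C=C: 1 × 602 = 602
    O=O: 3 × 505 = 1515
    Σ(broken) = 3705 kJ
  Bonds formed (products):
    C=O: 4 × 830 = 3320
    O-H: 4 × 449 = 1796
    Σ(formed) = 5116 kJ
  ΔH_II = 3705 − 5116 = −1411 kJ
ΔH_I − ΔH_II = +1306 kJ, so reaction II has the more negative ΔH; |ΔH_I − ΔH_II| = 1306 kJ.

Reaction II, by 1306 kJ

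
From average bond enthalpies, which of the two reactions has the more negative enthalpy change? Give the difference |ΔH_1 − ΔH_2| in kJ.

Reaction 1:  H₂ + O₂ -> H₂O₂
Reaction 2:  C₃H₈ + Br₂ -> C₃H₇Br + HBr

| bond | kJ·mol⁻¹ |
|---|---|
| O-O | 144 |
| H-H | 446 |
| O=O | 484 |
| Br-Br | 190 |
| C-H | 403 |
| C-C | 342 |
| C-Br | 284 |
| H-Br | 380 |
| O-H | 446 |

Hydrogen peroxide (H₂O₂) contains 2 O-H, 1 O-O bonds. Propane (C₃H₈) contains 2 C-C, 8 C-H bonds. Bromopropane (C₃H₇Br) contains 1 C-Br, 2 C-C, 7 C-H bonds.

Reaction 1:
  Bonds broken (reactants):
    H-H: 1 × 446 = 446
    O=O: 1 × 484 = 484
    Σ(broken) = 930 kJ
  Bonds formed (products):
    O-H: 2 × 446 = 892
    O-O: 1 × 144 = 144
    Σ(formed) = 1036 kJ
  ΔH_1 = 930 − 1036 = −106 kJ
Reaction 2:
  Bonds broken (reactants):
    Br-Br: 1 × 190 = 190
    C-C: 2 × 342 = 684
    C-H: 8 × 403 = 3224
    Σ(broken) = 4098 kJ
  Bonds formed (products):
    C-Br: 1 × 284 = 284
    C-C: 2 × 342 = 684
    C-H: 7 × 403 = 2821
    H-Br: 1 × 380 = 380
    Σ(formed) = 4169 kJ
  ΔH_2 = 4098 − 4169 = −71 kJ
ΔH_1 − ΔH_2 = −35 kJ, so reaction 1 has the more negative ΔH; |ΔH_1 − ΔH_2| = 35 kJ.

Reaction 1, by 35 kJ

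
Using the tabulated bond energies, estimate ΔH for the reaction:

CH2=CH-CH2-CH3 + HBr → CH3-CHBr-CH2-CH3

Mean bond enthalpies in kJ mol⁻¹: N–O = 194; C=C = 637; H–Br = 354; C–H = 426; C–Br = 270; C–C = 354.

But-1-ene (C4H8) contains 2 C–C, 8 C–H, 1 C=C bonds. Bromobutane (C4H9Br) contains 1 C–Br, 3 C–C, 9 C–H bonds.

Bonds broken (reactants):
  C–C: 2 × 354 = 708
  C–H: 8 × 426 = 3408
  C=C: 1 × 637 = 637
  H–Br: 1 × 354 = 354
  Σ(broken) = 5107 kJ
Bonds formed (products):
  C–Br: 1 × 270 = 270
  C–C: 3 × 354 = 1062
  C–H: 9 × 426 = 3834
  Σ(formed) = 5166 kJ
ΔH = Σ(broken) − Σ(formed) = 5107 − 5166 = −59 kJ

ΔH ≈ −59 kJ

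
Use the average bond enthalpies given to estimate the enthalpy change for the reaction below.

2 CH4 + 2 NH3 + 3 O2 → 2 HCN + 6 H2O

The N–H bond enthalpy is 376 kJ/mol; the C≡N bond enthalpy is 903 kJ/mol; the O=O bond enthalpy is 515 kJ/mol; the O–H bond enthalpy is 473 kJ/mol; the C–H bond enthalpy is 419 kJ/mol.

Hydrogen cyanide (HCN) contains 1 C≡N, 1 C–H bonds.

ΔH ≈ −1167 kJ

Bonds broken (reactants):
  C–H: 8 × 419 = 3352
  N–H: 6 × 376 = 2256
  O=O: 3 × 515 = 1545
  Σ(broken) = 7153 kJ
Bonds formed (products):
  C≡N: 2 × 903 = 1806
  C–H: 2 × 419 = 838
  O–H: 12 × 473 = 5676
  Σ(formed) = 8320 kJ
ΔH = Σ(broken) − Σ(formed) = 7153 − 8320 = −1167 kJ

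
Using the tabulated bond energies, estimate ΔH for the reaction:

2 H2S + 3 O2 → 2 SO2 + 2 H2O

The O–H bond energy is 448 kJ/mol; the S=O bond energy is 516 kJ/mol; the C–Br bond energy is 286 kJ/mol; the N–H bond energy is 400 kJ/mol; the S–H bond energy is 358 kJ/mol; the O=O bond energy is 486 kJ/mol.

Bonds broken (reactants):
  O=O: 3 × 486 = 1458
  S–H: 4 × 358 = 1432
  Σ(broken) = 2890 kJ
Bonds formed (products):
  O–H: 4 × 448 = 1792
  S=O: 4 × 516 = 2064
  Σ(formed) = 3856 kJ
ΔH = Σ(broken) − Σ(formed) = 2890 − 3856 = −966 kJ

ΔH ≈ −966 kJ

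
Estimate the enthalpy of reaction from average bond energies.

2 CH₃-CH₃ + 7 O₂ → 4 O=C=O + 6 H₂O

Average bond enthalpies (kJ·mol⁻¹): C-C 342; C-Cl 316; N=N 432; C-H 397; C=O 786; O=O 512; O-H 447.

ΔH ≈ −2620 kJ

Bonds broken (reactants):
  C-C: 2 × 342 = 684
  C-H: 12 × 397 = 4764
  O=O: 7 × 512 = 3584
  Σ(broken) = 9032 kJ
Bonds formed (products):
  C=O: 8 × 786 = 6288
  O-H: 12 × 447 = 5364
  Σ(formed) = 11652 kJ
ΔH = Σ(broken) − Σ(formed) = 9032 − 11652 = −2620 kJ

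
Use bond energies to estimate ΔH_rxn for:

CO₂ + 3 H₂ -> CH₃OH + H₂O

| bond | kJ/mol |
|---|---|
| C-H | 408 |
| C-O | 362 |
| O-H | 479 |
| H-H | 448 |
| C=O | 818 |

Bonds broken (reactants):
  C=O: 2 × 818 = 1636
  H-H: 3 × 448 = 1344
  Σ(broken) = 2980 kJ
Bonds formed (products):
  C-H: 3 × 408 = 1224
  C-O: 1 × 362 = 362
  O-H: 3 × 479 = 1437
  Σ(formed) = 3023 kJ
ΔH = Σ(broken) − Σ(formed) = 2980 − 3023 = −43 kJ

ΔH ≈ −43 kJ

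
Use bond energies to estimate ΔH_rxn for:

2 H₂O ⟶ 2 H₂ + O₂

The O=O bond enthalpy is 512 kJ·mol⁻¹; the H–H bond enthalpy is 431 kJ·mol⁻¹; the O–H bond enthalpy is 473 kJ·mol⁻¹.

Bonds broken (reactants):
  O–H: 4 × 473 = 1892
  Σ(broken) = 1892 kJ
Bonds formed (products):
  H–H: 2 × 431 = 862
  O=O: 1 × 512 = 512
  Σ(formed) = 1374 kJ
ΔH = Σ(broken) − Σ(formed) = 1892 − 1374 = +518 kJ

ΔH ≈ +518 kJ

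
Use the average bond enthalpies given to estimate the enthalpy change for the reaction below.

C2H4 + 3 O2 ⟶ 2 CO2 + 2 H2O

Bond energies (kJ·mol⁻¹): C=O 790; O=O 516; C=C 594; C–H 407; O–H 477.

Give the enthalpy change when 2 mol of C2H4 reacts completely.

Bonds broken (reactants):
  C–H: 4 × 407 = 1628
  C=C: 1 × 594 = 594
  O=O: 3 × 516 = 1548
  Σ(broken) = 3770 kJ
Bonds formed (products):
  C=O: 4 × 790 = 3160
  O–H: 4 × 477 = 1908
  Σ(formed) = 5068 kJ
ΔH = Σ(broken) − Σ(formed) = 3770 − 5068 = −1298 kJ
For 2× the reaction as written: 2 × (−1298) = −2596 kJ

ΔH = −2596 kJ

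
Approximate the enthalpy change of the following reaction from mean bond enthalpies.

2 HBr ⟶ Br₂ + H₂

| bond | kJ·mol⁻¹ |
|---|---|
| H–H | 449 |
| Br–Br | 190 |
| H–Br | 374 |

ΔH ≈ +109 kJ

Bonds broken (reactants):
  H–Br: 2 × 374 = 748
  Σ(broken) = 748 kJ
Bonds formed (products):
  Br–Br: 1 × 190 = 190
  H–H: 1 × 449 = 449
  Σ(formed) = 639 kJ
ΔH = Σ(broken) − Σ(formed) = 748 − 639 = +109 kJ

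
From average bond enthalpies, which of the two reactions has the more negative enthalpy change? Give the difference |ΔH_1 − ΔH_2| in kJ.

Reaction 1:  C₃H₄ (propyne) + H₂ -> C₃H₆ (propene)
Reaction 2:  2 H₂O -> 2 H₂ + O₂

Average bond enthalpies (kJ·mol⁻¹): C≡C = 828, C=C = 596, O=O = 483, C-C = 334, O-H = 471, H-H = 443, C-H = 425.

Reaction 1, by 690 kJ

Reaction 1:
  Bonds broken (reactants):
    C≡C: 1 × 828 = 828
    C-C: 1 × 334 = 334
    C-H: 4 × 425 = 1700
    H-H: 1 × 443 = 443
    Σ(broken) = 3305 kJ
  Bonds formed (products):
    C-C: 1 × 334 = 334
    C-H: 6 × 425 = 2550
    C=C: 1 × 596 = 596
    Σ(formed) = 3480 kJ
  ΔH_1 = 3305 − 3480 = −175 kJ
Reaction 2:
  Bonds broken (reactants):
    O-H: 4 × 471 = 1884
    Σ(broken) = 1884 kJ
  Bonds formed (products):
    H-H: 2 × 443 = 886
    O=O: 1 × 483 = 483
    Σ(formed) = 1369 kJ
  ΔH_2 = 1884 − 1369 = +515 kJ
ΔH_1 − ΔH_2 = −690 kJ, so reaction 1 has the more negative ΔH; |ΔH_1 − ΔH_2| = 690 kJ.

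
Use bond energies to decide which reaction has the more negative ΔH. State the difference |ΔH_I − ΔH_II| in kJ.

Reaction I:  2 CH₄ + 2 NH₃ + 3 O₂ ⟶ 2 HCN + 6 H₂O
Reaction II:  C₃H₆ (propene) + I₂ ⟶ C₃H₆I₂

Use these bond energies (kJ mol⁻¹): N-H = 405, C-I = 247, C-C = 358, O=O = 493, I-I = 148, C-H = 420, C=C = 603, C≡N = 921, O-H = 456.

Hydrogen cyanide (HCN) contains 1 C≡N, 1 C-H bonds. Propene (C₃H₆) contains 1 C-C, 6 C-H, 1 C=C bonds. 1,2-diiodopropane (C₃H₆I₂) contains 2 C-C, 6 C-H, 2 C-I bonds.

Reaction I:
  Bonds broken (reactants):
    C-H: 8 × 420 = 3360
    N-H: 6 × 405 = 2430
    O=O: 3 × 493 = 1479
    Σ(broken) = 7269 kJ
  Bonds formed (products):
    C≡N: 2 × 921 = 1842
    C-H: 2 × 420 = 840
    O-H: 12 × 456 = 5472
    Σ(formed) = 8154 kJ
  ΔH_I = 7269 − 8154 = −885 kJ
Reaction II:
  Bonds broken (reactants):
    C-C: 1 × 358 = 358
    C-H: 6 × 420 = 2520
    C=C: 1 × 603 = 603
    I-I: 1 × 148 = 148
    Σ(broken) = 3629 kJ
  Bonds formed (products):
    C-C: 2 × 358 = 716
    C-H: 6 × 420 = 2520
    C-I: 2 × 247 = 494
    Σ(formed) = 3730 kJ
  ΔH_II = 3629 − 3730 = −101 kJ
ΔH_I − ΔH_II = −784 kJ, so reaction I has the more negative ΔH; |ΔH_I − ΔH_II| = 784 kJ.

Reaction I, by 784 kJ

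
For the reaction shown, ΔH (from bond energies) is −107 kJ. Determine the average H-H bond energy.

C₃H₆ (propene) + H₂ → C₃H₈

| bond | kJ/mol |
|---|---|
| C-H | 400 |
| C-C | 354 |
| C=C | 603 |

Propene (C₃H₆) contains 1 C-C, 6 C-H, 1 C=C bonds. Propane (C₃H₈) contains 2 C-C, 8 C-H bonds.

Let D be the H-H bond energy.
Σ(broken) = 1×354 + 6×400 + 1×603 + 1×D = 3357 + D
Σ(formed) = 2×354 + 8×400 = 3908
ΔH = Σ(broken) − Σ(formed) = (3357 + D) − (3908) = −551 + D
Setting this equal to −107 kJ gives D = 444 kJ/mol.

D(H-H) ≈ 444 kJ/mol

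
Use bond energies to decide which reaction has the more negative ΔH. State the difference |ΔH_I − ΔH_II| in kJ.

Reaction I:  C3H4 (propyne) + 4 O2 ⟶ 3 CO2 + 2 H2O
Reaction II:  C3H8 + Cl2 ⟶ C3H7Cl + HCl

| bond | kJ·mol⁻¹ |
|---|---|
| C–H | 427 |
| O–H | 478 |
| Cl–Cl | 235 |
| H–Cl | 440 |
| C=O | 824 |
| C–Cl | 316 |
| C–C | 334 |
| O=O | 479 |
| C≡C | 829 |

Reaction I, by 1975 kJ

Reaction I:
  Bonds broken (reactants):
    C≡C: 1 × 829 = 829
    C–C: 1 × 334 = 334
    C–H: 4 × 427 = 1708
    O=O: 4 × 479 = 1916
    Σ(broken) = 4787 kJ
  Bonds formed (products):
    C=O: 6 × 824 = 4944
    O–H: 4 × 478 = 1912
    Σ(formed) = 6856 kJ
  ΔH_I = 4787 − 6856 = −2069 kJ
Reaction II:
  Bonds broken (reactants):
    C–C: 2 × 334 = 668
    C–H: 8 × 427 = 3416
    Cl–Cl: 1 × 235 = 235
    Σ(broken) = 4319 kJ
  Bonds formed (products):
    C–C: 2 × 334 = 668
    C–Cl: 1 × 316 = 316
    C–H: 7 × 427 = 2989
    H–Cl: 1 × 440 = 440
    Σ(formed) = 4413 kJ
  ΔH_II = 4319 − 4413 = −94 kJ
ΔH_I − ΔH_II = −1975 kJ, so reaction I has the more negative ΔH; |ΔH_I − ΔH_II| = 1975 kJ.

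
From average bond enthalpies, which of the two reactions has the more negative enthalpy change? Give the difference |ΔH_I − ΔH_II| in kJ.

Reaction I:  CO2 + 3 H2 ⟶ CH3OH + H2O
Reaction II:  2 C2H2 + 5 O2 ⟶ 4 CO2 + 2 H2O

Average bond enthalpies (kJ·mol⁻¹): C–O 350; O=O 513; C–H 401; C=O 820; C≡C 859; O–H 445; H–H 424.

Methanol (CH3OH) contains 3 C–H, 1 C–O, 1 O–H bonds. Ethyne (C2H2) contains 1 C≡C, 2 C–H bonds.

Reaction I:
  Bonds broken (reactants):
    C=O: 2 × 820 = 1640
    H–H: 3 × 424 = 1272
    Σ(broken) = 2912 kJ
  Bonds formed (products):
    C–H: 3 × 401 = 1203
    C–O: 1 × 350 = 350
    O–H: 3 × 445 = 1335
    Σ(formed) = 2888 kJ
  ΔH_I = 2912 − 2888 = +24 kJ
Reaction II:
  Bonds broken (reactants):
    C≡C: 2 × 859 = 1718
    C–H: 4 × 401 = 1604
    O=O: 5 × 513 = 2565
    Σ(broken) = 5887 kJ
  Bonds formed (products):
    C=O: 8 × 820 = 6560
    O–H: 4 × 445 = 1780
    Σ(formed) = 8340 kJ
  ΔH_II = 5887 − 8340 = −2453 kJ
ΔH_I − ΔH_II = +2477 kJ, so reaction II has the more negative ΔH; |ΔH_I − ΔH_II| = 2477 kJ.

Reaction II, by 2477 kJ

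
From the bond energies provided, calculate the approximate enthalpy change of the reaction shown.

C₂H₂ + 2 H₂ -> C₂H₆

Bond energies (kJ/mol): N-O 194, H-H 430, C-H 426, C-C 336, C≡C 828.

Bonds broken (reactants):
  C≡C: 1 × 828 = 828
  C-H: 2 × 426 = 852
  H-H: 2 × 430 = 860
  Σ(broken) = 2540 kJ
Bonds formed (products):
  C-C: 1 × 336 = 336
  C-H: 6 × 426 = 2556
  Σ(formed) = 2892 kJ
ΔH = Σ(broken) − Σ(formed) = 2540 − 2892 = −352 kJ

ΔH ≈ −352 kJ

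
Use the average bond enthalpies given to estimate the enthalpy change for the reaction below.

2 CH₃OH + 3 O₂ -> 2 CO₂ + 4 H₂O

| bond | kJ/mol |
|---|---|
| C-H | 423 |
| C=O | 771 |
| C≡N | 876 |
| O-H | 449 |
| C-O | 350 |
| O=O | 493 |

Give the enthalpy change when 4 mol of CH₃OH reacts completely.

ΔH = −2122 kJ

Bonds broken (reactants):
  C-H: 6 × 423 = 2538
  C-O: 2 × 350 = 700
  O-H: 2 × 449 = 898
  O=O: 3 × 493 = 1479
  Σ(broken) = 5615 kJ
Bonds formed (products):
  C=O: 4 × 771 = 3084
  O-H: 8 × 449 = 3592
  Σ(formed) = 6676 kJ
ΔH = Σ(broken) − Σ(formed) = 5615 − 6676 = −1061 kJ
For 2× the reaction as written: 2 × (−1061) = −2122 kJ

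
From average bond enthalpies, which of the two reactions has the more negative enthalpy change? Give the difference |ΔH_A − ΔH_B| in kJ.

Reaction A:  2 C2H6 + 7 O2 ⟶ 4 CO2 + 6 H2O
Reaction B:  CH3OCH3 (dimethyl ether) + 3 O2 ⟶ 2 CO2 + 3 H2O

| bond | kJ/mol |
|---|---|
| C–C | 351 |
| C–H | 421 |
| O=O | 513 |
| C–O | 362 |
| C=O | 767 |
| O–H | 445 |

Reaction A, by 1182 kJ

Reaction A:
  Bonds broken (reactants):
    C–C: 2 × 351 = 702
    C–H: 12 × 421 = 5052
    O=O: 7 × 513 = 3591
    Σ(broken) = 9345 kJ
  Bonds formed (products):
    C=O: 8 × 767 = 6136
    O–H: 12 × 445 = 5340
    Σ(formed) = 11476 kJ
  ΔH_A = 9345 − 11476 = −2131 kJ
Reaction B:
  Bonds broken (reactants):
    C–H: 6 × 421 = 2526
    C–O: 2 × 362 = 724
    O=O: 3 × 513 = 1539
    Σ(broken) = 4789 kJ
  Bonds formed (products):
    C=O: 4 × 767 = 3068
    O–H: 6 × 445 = 2670
    Σ(formed) = 5738 kJ
  ΔH_B = 4789 − 5738 = −949 kJ
ΔH_A − ΔH_B = −1182 kJ, so reaction A has the more negative ΔH; |ΔH_A − ΔH_B| = 1182 kJ.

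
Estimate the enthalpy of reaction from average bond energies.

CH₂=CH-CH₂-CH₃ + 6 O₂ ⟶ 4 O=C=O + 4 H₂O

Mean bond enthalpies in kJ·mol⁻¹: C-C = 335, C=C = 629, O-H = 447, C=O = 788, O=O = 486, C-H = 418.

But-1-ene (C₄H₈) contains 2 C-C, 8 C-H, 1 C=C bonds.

ΔH ≈ −2321 kJ

Bonds broken (reactants):
  C-C: 2 × 335 = 670
  C-H: 8 × 418 = 3344
  C=C: 1 × 629 = 629
  O=O: 6 × 486 = 2916
  Σ(broken) = 7559 kJ
Bonds formed (products):
  C=O: 8 × 788 = 6304
  O-H: 8 × 447 = 3576
  Σ(formed) = 9880 kJ
ΔH = Σ(broken) − Σ(formed) = 7559 − 9880 = −2321 kJ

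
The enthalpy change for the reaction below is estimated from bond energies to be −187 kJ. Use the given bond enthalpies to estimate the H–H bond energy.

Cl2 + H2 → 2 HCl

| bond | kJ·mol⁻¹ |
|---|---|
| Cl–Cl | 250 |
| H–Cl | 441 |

Let D be the H–H bond energy.
Σ(broken) = 1×250 + 1×D = 250 + D
Σ(formed) = 2×441 = 882
ΔH = Σ(broken) − Σ(formed) = (250 + D) − (882) = −632 + D
Setting this equal to −187 kJ gives D = 445 kJ/mol.

D(H–H) ≈ 445 kJ/mol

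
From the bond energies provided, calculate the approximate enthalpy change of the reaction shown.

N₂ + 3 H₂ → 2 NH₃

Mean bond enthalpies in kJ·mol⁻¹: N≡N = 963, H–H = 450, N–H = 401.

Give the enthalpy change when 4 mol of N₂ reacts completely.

Bonds broken (reactants):
  H–H: 3 × 450 = 1350
  N≡N: 1 × 963 = 963
  Σ(broken) = 2313 kJ
Bonds formed (products):
  N–H: 6 × 401 = 2406
  Σ(formed) = 2406 kJ
ΔH = Σ(broken) − Σ(formed) = 2313 − 2406 = −93 kJ
For 4× the reaction as written: 4 × (−93) = −372 kJ

ΔH = −372 kJ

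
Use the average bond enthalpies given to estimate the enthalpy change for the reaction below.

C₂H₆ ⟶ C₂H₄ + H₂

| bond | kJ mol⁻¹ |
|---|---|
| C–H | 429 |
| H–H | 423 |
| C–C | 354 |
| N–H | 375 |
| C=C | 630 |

Bonds broken (reactants):
  C–C: 1 × 354 = 354
  C–H: 6 × 429 = 2574
  Σ(broken) = 2928 kJ
Bonds formed (products):
  C–H: 4 × 429 = 1716
  C=C: 1 × 630 = 630
  H–H: 1 × 423 = 423
  Σ(formed) = 2769 kJ
ΔH = Σ(broken) − Σ(formed) = 2928 − 2769 = +159 kJ

ΔH ≈ +159 kJ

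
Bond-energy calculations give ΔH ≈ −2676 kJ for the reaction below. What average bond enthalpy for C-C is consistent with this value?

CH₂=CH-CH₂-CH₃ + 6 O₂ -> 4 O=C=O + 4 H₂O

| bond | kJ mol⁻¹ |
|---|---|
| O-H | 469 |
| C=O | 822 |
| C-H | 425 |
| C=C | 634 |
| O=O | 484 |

Let D be the C-C bond energy.
Σ(broken) = 2×D + 8×425 + 1×634 + 6×484 = 6938 + 2D
Σ(formed) = 8×822 + 8×469 = 10328
ΔH = Σ(broken) − Σ(formed) = (6938 + 2D) − (10328) = −3390 + 2D
Setting this equal to −2676 kJ gives 2D = 714, so D = 357 kJ/mol.

D(C-C) ≈ 357 kJ/mol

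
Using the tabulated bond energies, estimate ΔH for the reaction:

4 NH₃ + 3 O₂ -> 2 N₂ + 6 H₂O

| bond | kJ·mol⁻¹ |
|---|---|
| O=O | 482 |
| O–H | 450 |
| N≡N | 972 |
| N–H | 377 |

ΔH ≈ −1374 kJ

Bonds broken (reactants):
  N–H: 12 × 377 = 4524
  O=O: 3 × 482 = 1446
  Σ(broken) = 5970 kJ
Bonds formed (products):
  N≡N: 2 × 972 = 1944
  O–H: 12 × 450 = 5400
  Σ(formed) = 7344 kJ
ΔH = Σ(broken) − Σ(formed) = 5970 − 7344 = −1374 kJ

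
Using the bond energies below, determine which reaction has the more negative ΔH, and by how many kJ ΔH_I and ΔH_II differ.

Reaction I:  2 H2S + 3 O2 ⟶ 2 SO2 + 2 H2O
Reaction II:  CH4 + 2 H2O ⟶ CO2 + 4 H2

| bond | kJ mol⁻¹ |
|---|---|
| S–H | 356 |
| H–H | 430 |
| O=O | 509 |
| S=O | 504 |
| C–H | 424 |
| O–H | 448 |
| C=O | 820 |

Reaction I:
  Bonds broken (reactants):
    O=O: 3 × 509 = 1527
    S–H: 4 × 356 = 1424
    Σ(broken) = 2951 kJ
  Bonds formed (products):
    O–H: 4 × 448 = 1792
    S=O: 4 × 504 = 2016
    Σ(formed) = 3808 kJ
  ΔH_I = 2951 − 3808 = −857 kJ
Reaction II:
  Bonds broken (reactants):
    C–H: 4 × 424 = 1696
    O–H: 4 × 448 = 1792
    Σ(broken) = 3488 kJ
  Bonds formed (products):
    C=O: 2 × 820 = 1640
    H–H: 4 × 430 = 1720
    Σ(formed) = 3360 kJ
  ΔH_II = 3488 − 3360 = +128 kJ
ΔH_I − ΔH_II = −985 kJ, so reaction I has the more negative ΔH; |ΔH_I − ΔH_II| = 985 kJ.

Reaction I, by 985 kJ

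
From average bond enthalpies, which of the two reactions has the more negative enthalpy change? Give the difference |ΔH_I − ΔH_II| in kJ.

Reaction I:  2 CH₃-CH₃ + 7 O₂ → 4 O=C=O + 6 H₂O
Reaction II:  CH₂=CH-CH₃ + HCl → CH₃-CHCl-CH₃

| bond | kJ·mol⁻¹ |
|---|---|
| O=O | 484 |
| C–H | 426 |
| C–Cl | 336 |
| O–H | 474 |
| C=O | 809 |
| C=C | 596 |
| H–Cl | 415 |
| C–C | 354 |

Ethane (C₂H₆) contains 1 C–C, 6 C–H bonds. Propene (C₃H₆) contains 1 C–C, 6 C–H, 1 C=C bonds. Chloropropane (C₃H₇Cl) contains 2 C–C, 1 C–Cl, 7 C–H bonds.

Reaction I:
  Bonds broken (reactants):
    C–C: 2 × 354 = 708
    C–H: 12 × 426 = 5112
    O=O: 7 × 484 = 3388
    Σ(broken) = 9208 kJ
  Bonds formed (products):
    C=O: 8 × 809 = 6472
    O–H: 12 × 474 = 5688
    Σ(formed) = 12160 kJ
  ΔH_I = 9208 − 12160 = −2952 kJ
Reaction II:
  Bonds broken (reactants):
    C–C: 1 × 354 = 354
    C–H: 6 × 426 = 2556
    C=C: 1 × 596 = 596
    H–Cl: 1 × 415 = 415
    Σ(broken) = 3921 kJ
  Bonds formed (products):
    C–C: 2 × 354 = 708
    C–Cl: 1 × 336 = 336
    C–H: 7 × 426 = 2982
    Σ(formed) = 4026 kJ
  ΔH_II = 3921 − 4026 = −105 kJ
ΔH_I − ΔH_II = −2847 kJ, so reaction I has the more negative ΔH; |ΔH_I − ΔH_II| = 2847 kJ.

Reaction I, by 2847 kJ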